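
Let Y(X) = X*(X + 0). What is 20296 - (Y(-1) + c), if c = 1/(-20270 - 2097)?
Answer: 453938266/22367 ≈ 20295.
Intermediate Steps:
Y(X) = X² (Y(X) = X*X = X²)
c = -1/22367 (c = 1/(-22367) = -1/22367 ≈ -4.4709e-5)
20296 - (Y(-1) + c) = 20296 - ((-1)² - 1/22367) = 20296 - (1 - 1/22367) = 20296 - 1*22366/22367 = 20296 - 22366/22367 = 453938266/22367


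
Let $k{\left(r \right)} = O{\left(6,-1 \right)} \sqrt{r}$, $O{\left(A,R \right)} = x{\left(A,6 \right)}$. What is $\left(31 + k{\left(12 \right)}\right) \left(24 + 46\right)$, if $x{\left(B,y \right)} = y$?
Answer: $2170 + 840 \sqrt{3} \approx 3624.9$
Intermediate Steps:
$O{\left(A,R \right)} = 6$
$k{\left(r \right)} = 6 \sqrt{r}$
$\left(31 + k{\left(12 \right)}\right) \left(24 + 46\right) = \left(31 + 6 \sqrt{12}\right) \left(24 + 46\right) = \left(31 + 6 \cdot 2 \sqrt{3}\right) 70 = \left(31 + 12 \sqrt{3}\right) 70 = 2170 + 840 \sqrt{3}$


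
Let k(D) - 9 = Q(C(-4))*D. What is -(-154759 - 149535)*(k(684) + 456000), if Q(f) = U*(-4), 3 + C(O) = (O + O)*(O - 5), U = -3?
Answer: 141258447798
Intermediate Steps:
C(O) = -3 + 2*O*(-5 + O) (C(O) = -3 + (O + O)*(O - 5) = -3 + (2*O)*(-5 + O) = -3 + 2*O*(-5 + O))
Q(f) = 12 (Q(f) = -3*(-4) = 12)
k(D) = 9 + 12*D
-(-154759 - 149535)*(k(684) + 456000) = -(-154759 - 149535)*((9 + 12*684) + 456000) = -(-304294)*((9 + 8208) + 456000) = -(-304294)*(8217 + 456000) = -(-304294)*464217 = -1*(-141258447798) = 141258447798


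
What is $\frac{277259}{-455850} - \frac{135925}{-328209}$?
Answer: $- \frac{9679162627}{49871357550} \approx -0.19408$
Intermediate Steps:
$\frac{277259}{-455850} - \frac{135925}{-328209} = 277259 \left(- \frac{1}{455850}\right) - - \frac{135925}{328209} = - \frac{277259}{455850} + \frac{135925}{328209} = - \frac{9679162627}{49871357550}$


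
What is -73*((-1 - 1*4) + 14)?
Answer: -657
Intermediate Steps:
-73*((-1 - 1*4) + 14) = -73*((-1 - 4) + 14) = -73*(-5 + 14) = -73*9 = -657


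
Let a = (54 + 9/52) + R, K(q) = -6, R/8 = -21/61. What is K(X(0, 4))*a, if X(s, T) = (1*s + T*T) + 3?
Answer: -489303/1586 ≈ -308.51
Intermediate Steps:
X(s, T) = 3 + s + T² (X(s, T) = (s + T²) + 3 = 3 + s + T²)
R = -168/61 (R = 8*(-21/61) = -168/61 ≈ -2.7541)
a = 163101/3172 (a = (54 + 9/52) - 168/61 = 2817/52 - 168/61 = 163101/3172 ≈ 51.419)
K(X(0, 4))*a = -6*163101/3172 = -489303/1586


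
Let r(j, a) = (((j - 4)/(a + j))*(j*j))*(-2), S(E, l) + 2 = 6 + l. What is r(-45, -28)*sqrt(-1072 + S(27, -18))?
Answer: -198450*I*sqrt(1086)/73 ≈ -89587.0*I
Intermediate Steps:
S(E, l) = 4 + l (S(E, l) = -2 + (6 + l) = 4 + l)
r(j, a) = -2*j**2*(-4 + j)/(a + j) (r(j, a) = (((-4 + j)/(a + j))*j**2)*(-2) = (j**2*(-4 + j)/(a + j))*(-2) = -2*j**2*(-4 + j)/(a + j))
r(-45, -28)*sqrt(-1072 + S(27, -18)) = (2*(-45)**2*(4 - 1*(-45))/(-28 - 45))*sqrt(-1072 + (4 - 18)) = (2*2025*(4 + 45)/(-73))*sqrt(-1072 - 14) = (2*2025*(-1/73)*49)*sqrt(-1086) = -198450*I*sqrt(1086)/73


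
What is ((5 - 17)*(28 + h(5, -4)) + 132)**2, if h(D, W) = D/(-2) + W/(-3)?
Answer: 36100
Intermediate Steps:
h(D, W) = -D/2 - W/3 (h(D, W) = D*(-1/2) + W*(-1/3) = -D/2 - W/3)
((5 - 17)*(28 + h(5, -4)) + 132)**2 = ((5 - 17)*(28 + (-1/2*5 - 1/3*(-4))) + 132)**2 = (-12*(28 + (-5/2 + 4/3)) + 132)**2 = (-12*(28 - 7/6) + 132)**2 = (-12*161/6 + 132)**2 = (-322 + 132)**2 = (-190)**2 = 36100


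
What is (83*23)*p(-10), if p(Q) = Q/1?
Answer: -19090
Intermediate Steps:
p(Q) = Q (p(Q) = Q*1 = Q)
(83*23)*p(-10) = (83*23)*(-10) = 1909*(-10) = -19090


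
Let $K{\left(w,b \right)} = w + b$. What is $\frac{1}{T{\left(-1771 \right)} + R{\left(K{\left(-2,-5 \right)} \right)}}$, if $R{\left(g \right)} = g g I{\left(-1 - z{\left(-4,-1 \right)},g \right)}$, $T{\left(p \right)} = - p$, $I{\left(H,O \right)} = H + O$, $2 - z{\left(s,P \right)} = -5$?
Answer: $\frac{1}{1036} \approx 0.00096525$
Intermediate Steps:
$z{\left(s,P \right)} = 7$ ($z{\left(s,P \right)} = 2 - -5 = 2 + 5 = 7$)
$K{\left(w,b \right)} = b + w$
$R{\left(g \right)} = g^{2} \left(-8 + g\right)$ ($R{\left(g \right)} = g g \left(\left(-1 - 7\right) + g\right) = g^{2} \left(\left(-1 - 7\right) + g\right) = g^{2} \left(-8 + g\right)$)
$\frac{1}{T{\left(-1771 \right)} + R{\left(K{\left(-2,-5 \right)} \right)}} = \frac{1}{\left(-1\right) \left(-1771\right) + \left(-5 - 2\right)^{2} \left(-8 - 7\right)} = \frac{1}{1771 + \left(-7\right)^{2} \left(-8 - 7\right)} = \frac{1}{1771 + 49 \left(-15\right)} = \frac{1}{1771 - 735} = \frac{1}{1036}$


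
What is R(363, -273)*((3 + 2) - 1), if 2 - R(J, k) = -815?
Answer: 3268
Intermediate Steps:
R(J, k) = 817 (R(J, k) = 2 - 1*(-815) = 2 + 815 = 817)
R(363, -273)*((3 + 2) - 1) = 817*((3 + 2) - 1) = 817*(5 - 1) = 817*4 = 3268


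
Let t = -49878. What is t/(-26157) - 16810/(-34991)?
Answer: 728326756/305086529 ≈ 2.3873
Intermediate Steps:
t/(-26157) - 16810/(-34991) = -49878/(-26157) - 16810/(-34991) = -49878*(-1/26157) - 16810*(-1/34991) = 16626/8719 + 16810/34991 = 728326756/305086529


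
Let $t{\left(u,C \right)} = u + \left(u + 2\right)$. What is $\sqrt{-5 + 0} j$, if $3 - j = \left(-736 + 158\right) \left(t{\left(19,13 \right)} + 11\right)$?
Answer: $29481 i \sqrt{5} \approx 65922.0 i$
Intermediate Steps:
$t{\left(u,C \right)} = 2 + 2 u$ ($t{\left(u,C \right)} = u + \left(2 + u\right) = 2 + 2 u$)
$j = 29481$ ($j = 3 - \left(-736 + 158\right) \left(\left(2 + 2 \cdot 19\right) + 11\right) = 3 - - 578 \left(\left(2 + 38\right) + 11\right) = 3 - - 578 \left(40 + 11\right) = 3 - \left(-578\right) 51 = 3 - -29478 = 3 + 29478 = 29481$)
$\sqrt{-5 + 0} j = \sqrt{-5 + 0} \cdot 29481 = \sqrt{-5} \cdot 29481 = i \sqrt{5} \cdot 29481 = 29481 i \sqrt{5}$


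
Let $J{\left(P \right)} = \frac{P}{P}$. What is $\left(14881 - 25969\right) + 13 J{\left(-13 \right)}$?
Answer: $-11075$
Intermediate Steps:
$J{\left(P \right)} = 1$
$\left(14881 - 25969\right) + 13 J{\left(-13 \right)} = \left(14881 - 25969\right) + 13 \cdot 1 = -11088 + 13 = -11075$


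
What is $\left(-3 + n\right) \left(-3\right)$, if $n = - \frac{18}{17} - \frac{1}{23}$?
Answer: $\frac{4812}{391} \approx 12.307$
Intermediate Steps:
$n = - \frac{431}{391}$ ($n = \left(-18\right) \frac{1}{17} - \frac{1}{23} = - \frac{18}{17} - \frac{1}{23} = - \frac{431}{391} \approx -1.1023$)
$\left(-3 + n\right) \left(-3\right) = \left(-3 - \frac{431}{391}\right) \left(-3\right) = \left(- \frac{1604}{391}\right) \left(-3\right) = \frac{4812}{391}$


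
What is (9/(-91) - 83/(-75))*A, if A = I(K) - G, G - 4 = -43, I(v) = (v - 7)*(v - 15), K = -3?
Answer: 502094/2275 ≈ 220.70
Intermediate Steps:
I(v) = (-15 + v)*(-7 + v) (I(v) = (-7 + v)*(-15 + v) = (-15 + v)*(-7 + v))
G = -39 (G = 4 - 43 = -39)
A = 219 (A = (105 + (-3)**2 - 22*(-3)) - 1*(-39) = (105 + 9 + 66) + 39 = 180 + 39 = 219)
(9/(-91) - 83/(-75))*A = (9/(-91) - 83/(-75))*219 = (9*(-1/91) - 83*(-1/75))*219 = (-9/91 + 83/75)*219 = (6878/6825)*219 = 502094/2275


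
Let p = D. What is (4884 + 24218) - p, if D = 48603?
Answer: -19501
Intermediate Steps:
p = 48603
(4884 + 24218) - p = (4884 + 24218) - 1*48603 = 29102 - 48603 = -19501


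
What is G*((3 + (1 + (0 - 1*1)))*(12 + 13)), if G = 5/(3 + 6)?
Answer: 125/3 ≈ 41.667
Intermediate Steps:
G = 5/9 ≈ 0.55556
G*((3 + (1 + (0 - 1*1)))*(12 + 13)) = 5*((3 + (1 + (0 - 1*1)))*(12 + 13))/9 = 5*((3 + (1 + (0 - 1)))*25)/9 = 5*((3 + (1 - 1))*25)/9 = 5*((3 + 0)*25)/9 = 5*(3*25)/9 = (5/9)*75 = 125/3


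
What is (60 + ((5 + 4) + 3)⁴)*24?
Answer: 499104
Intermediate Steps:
(60 + ((5 + 4) + 3)⁴)*24 = (60 + (9 + 3)⁴)*24 = (60 + 12⁴)*24 = (60 + 20736)*24 = 20796*24 = 499104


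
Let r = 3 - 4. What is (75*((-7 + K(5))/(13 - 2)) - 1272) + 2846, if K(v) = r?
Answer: 16714/11 ≈ 1519.5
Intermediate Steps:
r = -1
K(v) = -1
(75*((-7 + K(5))/(13 - 2)) - 1272) + 2846 = (75*((-7 - 1)/(13 - 2)) - 1272) + 2846 = (75*(-8/11) - 1272) + 2846 = (-600/11 - 1272) + 2846 = -14592/11 + 2846 = 16714/11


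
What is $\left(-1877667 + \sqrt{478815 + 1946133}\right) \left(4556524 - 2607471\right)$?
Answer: $-3659672499351 + 3898106 \sqrt{606237} \approx -3.6566 \cdot 10^{12}$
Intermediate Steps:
$\left(-1877667 + \sqrt{478815 + 1946133}\right) \left(4556524 - 2607471\right) = \left(-1877667 + \sqrt{2424948}\right) 1949053 = \left(-1877667 + 2 \sqrt{606237}\right) 1949053 = -3659672499351 + 3898106 \sqrt{606237}$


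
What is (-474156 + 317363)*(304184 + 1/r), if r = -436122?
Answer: -20800368611948471/436122 ≈ -4.7694e+10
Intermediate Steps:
(-474156 + 317363)*(304184 + 1/r) = (-474156 + 317363)*(304184 + 1/(-436122)) = -156793*(304184 - 1/436122) = -156793*132661334447/436122 = -20800368611948471/436122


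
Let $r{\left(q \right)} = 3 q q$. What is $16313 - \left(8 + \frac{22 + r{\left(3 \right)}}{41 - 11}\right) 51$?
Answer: $\frac{158217}{10} \approx 15822.0$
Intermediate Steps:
$r{\left(q \right)} = 3 q^{2}$
$16313 - \left(8 + \frac{22 + r{\left(3 \right)}}{41 - 11}\right) 51 = 16313 - \left(8 + \frac{22 + 3 \cdot 3^{2}}{41 - 11}\right) 51 = 16313 - \left(8 + \frac{22 + 3 \cdot 9}{30}\right) 51 = 16313 - \left(8 + \left(22 + 27\right) \frac{1}{30}\right) 51 = 16313 - \left(8 + 49 \cdot \frac{1}{30}\right) 51 = 16313 - \left(8 + \frac{49}{30}\right) 51 = 16313 - \frac{289}{30} \cdot 51 = 16313 - \frac{4913}{10} = \frac{158217}{10}$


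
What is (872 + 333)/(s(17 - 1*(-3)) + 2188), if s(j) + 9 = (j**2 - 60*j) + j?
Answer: 1205/1399 ≈ 0.86133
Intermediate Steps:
s(j) = -9 + j**2 - 59*j (s(j) = -9 + ((j**2 - 60*j) + j) = -9 + (j**2 - 59*j) = -9 + j**2 - 59*j)
(872 + 333)/(s(17 - 1*(-3)) + 2188) = (872 + 333)/((-9 + (17 - 1*(-3))**2 - 59*(17 - 1*(-3))) + 2188) = 1205/((-9 + (17 + 3)**2 - 59*(17 + 3)) + 2188) = 1205/((-9 + 20**2 - 59*20) + 2188) = 1205/((-9 + 400 - 1180) + 2188) = 1205/(-789 + 2188) = 1205/1399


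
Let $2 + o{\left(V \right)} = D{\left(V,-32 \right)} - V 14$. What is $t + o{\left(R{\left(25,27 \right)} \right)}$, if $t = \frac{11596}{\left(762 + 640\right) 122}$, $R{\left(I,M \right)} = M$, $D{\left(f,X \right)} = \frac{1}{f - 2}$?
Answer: $- \frac{406114264}{1069025} \approx -379.89$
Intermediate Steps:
$D{\left(f,X \right)} = \frac{1}{-2 + f}$
$o{\left(V \right)} = -2 + \frac{1}{-2 + V} - 14 V$ ($o{\left(V \right)} = -2 - \left(- \frac{1}{-2 + V} + V 14\right) = -2 + \left(\frac{1}{-2 + V} - 14 V\right) = -2 - \left(- \frac{1}{-2 + V} + 14 V\right) = -2 + \frac{1}{-2 + V} - 14 V$)
$t = \frac{2899}{42761}$ ($t = \frac{11596}{1402 \cdot 122} = \frac{11596}{171044} = 11596 \cdot \frac{1}{171044} = \frac{2899}{42761} \approx 0.067795$)
$t + o{\left(R{\left(25,27 \right)} \right)} = \frac{2899}{42761} + \frac{5 - 14 \cdot 27^{2} + 26 \cdot 27}{-2 + 27} = \frac{2899}{42761} + \frac{5 - 10206 + 702}{25} = \frac{2899}{42761} + \frac{1}{25} \left(-9499\right) = \frac{2899}{42761} - \frac{9499}{25} = - \frac{406114264}{1069025}$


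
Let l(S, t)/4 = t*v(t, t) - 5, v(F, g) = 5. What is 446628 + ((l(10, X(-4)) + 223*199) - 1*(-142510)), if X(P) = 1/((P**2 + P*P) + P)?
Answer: 4434470/7 ≈ 6.3350e+5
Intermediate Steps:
X(P) = 1/(P + 2*P**2) (X(P) = 1/((P**2 + P**2) + P) = 1/(2*P**2 + P) = 1/(P + 2*P**2))
l(S, t) = -20 + 20*t (l(S, t) = 4*(t*5 - 5) = 4*(5*t - 5) = 4*(-5 + 5*t) = -20 + 20*t)
446628 + ((l(10, X(-4)) + 223*199) - 1*(-142510)) = 446628 + (((-20 + 20*(1/((-4)*(1 + 2*(-4))))) + 223*199) - 1*(-142510)) = 446628 + (((-20 + 20*(-1/(4*(1 - 8)))) + 44377) + 142510) = 446628 + (((-20 + 20*(-1/4/(-7))) + 44377) + 142510) = 446628 + (((-20 + 20*(-1/4*(-1/7))) + 44377) + 142510) = 446628 + (((-20 + 20*(1/28)) + 44377) + 142510) = 446628 + (((-20 + 5/7) + 44377) + 142510) = 446628 + ((-135/7 + 44377) + 142510) = 446628 + (310504/7 + 142510) = 446628 + 1308074/7 = 4434470/7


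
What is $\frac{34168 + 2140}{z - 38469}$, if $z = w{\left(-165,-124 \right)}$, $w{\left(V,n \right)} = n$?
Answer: $- \frac{36308}{38593} \approx -0.94079$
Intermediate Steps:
$z = -124$
$\frac{34168 + 2140}{z - 38469} = \frac{34168 + 2140}{-124 - 38469} = \frac{36308}{-38593} = 36308 \left(- \frac{1}{38593}\right) = - \frac{36308}{38593}$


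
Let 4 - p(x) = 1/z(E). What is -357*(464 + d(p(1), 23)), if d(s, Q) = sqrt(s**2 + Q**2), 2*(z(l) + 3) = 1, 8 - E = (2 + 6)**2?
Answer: -165648 - 357*sqrt(13709)/5 ≈ -1.7401e+5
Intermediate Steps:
E = -56 (E = 8 - (2 + 6)**2 = 8 - 1*8**2 = 8 - 1*64 = 8 - 64 = -56)
z(l) = -5/2 (z(l) = -3 + (1/2)*1 = -3 + 1/2 = -5/2)
p(x) = 22/5 (p(x) = 4 - 1/(-5/2) = 4 - 1*(-2/5) = 4 + 2/5 = 22/5)
d(s, Q) = sqrt(Q**2 + s**2)
-357*(464 + d(p(1), 23)) = -357*(464 + sqrt(23**2 + (22/5)**2)) = -357*(464 + sqrt(529 + 484/25)) = -357*(464 + sqrt(13709/25)) = -357*(464 + sqrt(13709)/5) = -165648 - 357*sqrt(13709)/5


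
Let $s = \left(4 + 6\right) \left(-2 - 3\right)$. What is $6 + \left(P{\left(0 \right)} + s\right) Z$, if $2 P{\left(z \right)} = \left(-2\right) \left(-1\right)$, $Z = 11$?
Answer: $-533$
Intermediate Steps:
$s = -50$ ($s = 10 \left(-5\right) = -50$)
$P{\left(z \right)} = 1$ ($P{\left(z \right)} = \frac{\left(-2\right) \left(-1\right)}{2} = \frac{1}{2} \cdot 2 = 1$)
$6 + \left(P{\left(0 \right)} + s\right) Z = 6 + \left(1 - 50\right) 11 = 6 - 539 = -533$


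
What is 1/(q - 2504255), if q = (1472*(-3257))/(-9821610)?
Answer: -4910805/12297905578123 ≈ -3.9932e-7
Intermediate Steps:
q = 2397152/4910805 (q = -4794304*(-1/9821610) = 2397152/4910805 ≈ 0.48814)
1/(q - 2504255) = 1/(2397152/4910805 - 2504255) = 1/(-12297905578123/4910805) = -4910805/12297905578123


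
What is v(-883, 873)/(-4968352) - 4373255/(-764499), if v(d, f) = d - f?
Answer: 5432303171501/949575033912 ≈ 5.7208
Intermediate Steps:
v(-883, 873)/(-4968352) - 4373255/(-764499) = (-883 - 1*873)/(-4968352) - 4373255/(-764499) = (-883 - 873)*(-1/4968352) - 4373255*(-1/764499) = -1756*(-1/4968352) + 4373255/764499 = 439/1242088 + 4373255/764499 = 5432303171501/949575033912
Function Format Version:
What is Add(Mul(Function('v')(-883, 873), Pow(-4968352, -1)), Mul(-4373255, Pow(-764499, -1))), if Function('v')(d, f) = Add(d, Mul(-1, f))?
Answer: Rational(5432303171501, 949575033912) ≈ 5.7208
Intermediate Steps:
Add(Mul(Function('v')(-883, 873), Pow(-4968352, -1)), Mul(-4373255, Pow(-764499, -1))) = Add(Mul(Add(-883, Mul(-1, 873)), Pow(-4968352, -1)), Mul(-4373255, Pow(-764499, -1))) = Add(Mul(Add(-883, -873), Rational(-1, 4968352)), Mul(-4373255, Rational(-1, 764499))) = Add(Mul(-1756, Rational(-1, 4968352)), Rational(4373255, 764499)) = Add(Rational(439, 1242088), Rational(4373255, 764499)) = Rational(5432303171501, 949575033912)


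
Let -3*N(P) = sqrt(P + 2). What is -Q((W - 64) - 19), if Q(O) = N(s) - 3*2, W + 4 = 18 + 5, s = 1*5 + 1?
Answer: 6 + 2*sqrt(2)/3 ≈ 6.9428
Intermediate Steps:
s = 6 (s = 5 + 1 = 6)
W = 19 (W = -4 + (18 + 5) = -4 + 23 = 19)
N(P) = -sqrt(2 + P)/3 (N(P) = -sqrt(P + 2)/3 = -sqrt(2 + P)/3)
Q(O) = -6 - 2*sqrt(2)/3 (Q(O) = -sqrt(2 + 6)/3 - 3*2 = -2*sqrt(2)/3 - 6 = -6 - 2*sqrt(2)/3)
-Q((W - 64) - 19) = -(-6 - 2*sqrt(2)/3) = 6 + 2*sqrt(2)/3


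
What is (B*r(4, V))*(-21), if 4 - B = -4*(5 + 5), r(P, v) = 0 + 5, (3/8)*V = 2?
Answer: -4620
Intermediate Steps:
V = 16/3 (V = (8/3)*2 = 16/3 ≈ 5.3333)
r(P, v) = 5
B = 44 (B = 4 - (-4)*(5 + 5) = 4 - (-4)*10 = 4 - 1*(-40) = 4 + 40 = 44)
(B*r(4, V))*(-21) = (44*5)*(-21) = 220*(-21) = -4620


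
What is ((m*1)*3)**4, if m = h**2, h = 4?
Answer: 5308416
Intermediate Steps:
m = 16 (m = 4**2 = 16)
((m*1)*3)**4 = ((16*1)*3)**4 = (16*3)**4 = 48**4 = 5308416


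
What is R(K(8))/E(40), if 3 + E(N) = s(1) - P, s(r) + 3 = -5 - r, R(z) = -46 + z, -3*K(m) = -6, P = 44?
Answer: 11/14 ≈ 0.78571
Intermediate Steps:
K(m) = 2 (K(m) = -⅓*(-6) = 2)
s(r) = -8 - r (s(r) = -3 + (-5 - r) = -8 - r)
E(N) = -56 (E(N) = -3 + ((-8 - 1*1) - 1*44) = -3 + ((-8 - 1) - 44) = -3 + (-9 - 44) = -3 - 53 = -56)
R(K(8))/E(40) = (-46 + 2)/(-56) = -44*(-1/56) = 11/14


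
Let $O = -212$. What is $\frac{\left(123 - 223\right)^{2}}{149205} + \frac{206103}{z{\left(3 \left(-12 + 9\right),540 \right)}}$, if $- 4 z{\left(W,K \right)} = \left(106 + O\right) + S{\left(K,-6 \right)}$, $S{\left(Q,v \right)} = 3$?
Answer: $\frac{238849364}{29841} \approx 8004.1$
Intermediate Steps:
$z{\left(W,K \right)} = \frac{103}{4}$ ($z{\left(W,K \right)} = - \frac{\left(106 - 212\right) + 3}{4} = - \frac{-106 + 3}{4} = \left(- \frac{1}{4}\right) \left(-103\right) = \frac{103}{4}$)
$\frac{\left(123 - 223\right)^{2}}{149205} + \frac{206103}{z{\left(3 \left(-12 + 9\right),540 \right)}} = \frac{\left(123 - 223\right)^{2}}{149205} + \frac{206103}{\frac{103}{4}} = \left(-100\right)^{2} \cdot \frac{1}{149205} + 206103 \cdot \frac{4}{103} = 10000 \cdot \frac{1}{149205} + 8004 = \frac{2000}{29841} + 8004 = \frac{238849364}{29841}$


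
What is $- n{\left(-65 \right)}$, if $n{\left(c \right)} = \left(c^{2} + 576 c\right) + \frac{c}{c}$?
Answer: $33214$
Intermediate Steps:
$n{\left(c \right)} = 1 + c^{2} + 576 c$ ($n{\left(c \right)} = \left(c^{2} + 576 c\right) + 1 = 1 + c^{2} + 576 c$)
$- n{\left(-65 \right)} = - (1 + \left(-65\right)^{2} + 576 \left(-65\right)) = - (1 + 4225 - 37440) = \left(-1\right) \left(-33214\right) = 33214$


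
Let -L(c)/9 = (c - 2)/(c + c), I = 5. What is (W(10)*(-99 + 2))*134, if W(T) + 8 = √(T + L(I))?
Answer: 103984 - 6499*√730/5 ≈ 68865.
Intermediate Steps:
L(c) = -9*(-2 + c)/(2*c) (L(c) = -9*(c - 2)/(c + c) = -9*(-2 + c)/(2*c))
W(T) = -8 + √(-27/10 + T) (W(T) = -8 + √(T + (-9/2 + 9/5)) = -8 + √(T - 27/10) = -8 + √(-27/10 + T))
(W(10)*(-99 + 2))*134 = ((-8 + √(-270 + 100*10)/10)*(-99 + 2))*134 = ((-8 + √(-270 + 1000)/10)*(-97))*134 = ((-8 + √730/10)*(-97))*134 = (776 - 97*√730/10)*134 = 103984 - 6499*√730/5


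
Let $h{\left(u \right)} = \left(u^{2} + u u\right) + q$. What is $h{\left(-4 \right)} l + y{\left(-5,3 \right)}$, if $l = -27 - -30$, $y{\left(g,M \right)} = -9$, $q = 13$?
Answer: $126$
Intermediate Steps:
$l = 3$ ($l = -27 + 30 = 3$)
$h{\left(u \right)} = 13 + 2 u^{2}$ ($h{\left(u \right)} = \left(u^{2} + u u\right) + 13 = \left(u^{2} + u^{2}\right) + 13 = 2 u^{2} + 13 = 13 + 2 u^{2}$)
$h{\left(-4 \right)} l + y{\left(-5,3 \right)} = \left(13 + 2 \left(-4\right)^{2}\right) 3 - 9 = \left(13 + 2 \cdot 16\right) 3 - 9 = \left(13 + 32\right) 3 - 9 = 45 \cdot 3 - 9 = 135 - 9 = 126$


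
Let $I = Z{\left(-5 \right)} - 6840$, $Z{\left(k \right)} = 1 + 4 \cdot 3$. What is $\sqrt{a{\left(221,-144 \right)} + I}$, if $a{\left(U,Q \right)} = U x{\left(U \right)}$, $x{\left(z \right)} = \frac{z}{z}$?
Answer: $3 i \sqrt{734} \approx 81.277 i$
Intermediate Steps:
$x{\left(z \right)} = 1$
$Z{\left(k \right)} = 13$ ($Z{\left(k \right)} = 1 + 12 = 13$)
$I = -6827$ ($I = 13 - 6840 = -6827$)
$a{\left(U,Q \right)} = U$ ($a{\left(U,Q \right)} = U 1 = U$)
$\sqrt{a{\left(221,-144 \right)} + I} = \sqrt{221 - 6827} = \sqrt{-6606} = 3 i \sqrt{734}$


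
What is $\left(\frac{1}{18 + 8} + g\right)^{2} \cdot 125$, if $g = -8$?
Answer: $\frac{5356125}{676} \approx 7923.3$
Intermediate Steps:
$\left(\frac{1}{18 + 8} + g\right)^{2} \cdot 125 = \left(\frac{1}{18 + 8} - 8\right)^{2} \cdot 125 = \left(\frac{1}{26} - 8\right)^{2} \cdot 125 = \left(- \frac{207}{26}\right)^{2} \cdot 125 = \frac{42849}{676} \cdot 125 = \frac{5356125}{676}$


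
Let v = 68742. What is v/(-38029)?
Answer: -68742/38029 ≈ -1.8076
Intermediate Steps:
v/(-38029) = 68742/(-38029) = 68742*(-1/38029) = -68742/38029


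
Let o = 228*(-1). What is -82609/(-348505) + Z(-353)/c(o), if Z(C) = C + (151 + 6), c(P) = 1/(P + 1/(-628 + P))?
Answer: 3332868923231/74580070 ≈ 44688.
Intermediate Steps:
o = -228
Z(C) = 157 + C (Z(C) = C + 157 = 157 + C)
-82609/(-348505) + Z(-353)/c(o) = -82609/(-348505) + (157 - 353)/(((-628 - 228)/(1 + (-228)**2 - 628*(-228)))) = -82609*(-1/348505) - 196/(-856/(1 + 51984 + 143184)) = 82609/348505 - 196/(-856/195169) = 82609/348505 - 196*(-195169/856) = 82609/348505 + 9563281/214 = 3332868923231/74580070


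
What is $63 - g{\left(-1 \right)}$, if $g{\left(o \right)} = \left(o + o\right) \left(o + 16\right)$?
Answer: $93$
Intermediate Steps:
$g{\left(o \right)} = 2 o \left(16 + o\right)$
$63 - g{\left(-1 \right)} = 63 - 2 \left(-1\right) \left(16 - 1\right) = 63 - 2 \left(-1\right) 15 = 63 - -30 = 63 + 30 = 93$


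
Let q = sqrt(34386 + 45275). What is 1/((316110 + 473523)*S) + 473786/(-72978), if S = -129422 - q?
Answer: -2630751971128836095/405218848485921561 + sqrt(79661)/13226332553556759 ≈ -6.4922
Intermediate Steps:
q = sqrt(79661) ≈ 282.24
S = -129422 - sqrt(79661) ≈ -1.2970e+5
1/((316110 + 473523)*S) + 473786/(-72978) = 1/((316110 + 473523)*(-129422 - sqrt(79661))) + 473786/(-72978) = 1/(789633*(-129422 - sqrt(79661))) + 473786*(-1/72978) = 1/(789633*(-129422 - sqrt(79661))) - 236893/36489 = -236893/36489 + 1/(789633*(-129422 - sqrt(79661)))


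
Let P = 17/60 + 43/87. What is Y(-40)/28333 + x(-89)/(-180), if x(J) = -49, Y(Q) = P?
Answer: 10066313/36974565 ≈ 0.27225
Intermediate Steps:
P = 451/580 (P = 17*(1/60) + 43*(1/87) = 17/60 + 43/87 = 451/580 ≈ 0.77759)
Y(Q) = 451/580
Y(-40)/28333 + x(-89)/(-180) = (451/580)/28333 - 49/(-180) = (451/580)*(1/28333) - 49*(-1/180) = 451/16433140 + 49/180 = 10066313/36974565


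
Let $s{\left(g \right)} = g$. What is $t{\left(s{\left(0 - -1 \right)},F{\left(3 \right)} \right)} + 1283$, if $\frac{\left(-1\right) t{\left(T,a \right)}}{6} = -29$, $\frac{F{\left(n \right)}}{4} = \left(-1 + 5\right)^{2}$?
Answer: $1457$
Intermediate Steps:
$F{\left(n \right)} = 64$ ($F{\left(n \right)} = 4 \left(-1 + 5\right)^{2} = 4 \cdot 4^{2} = 4 \cdot 16 = 64$)
$t{\left(T,a \right)} = 174$ ($t{\left(T,a \right)} = \left(-6\right) \left(-29\right) = 174$)
$t{\left(s{\left(0 - -1 \right)},F{\left(3 \right)} \right)} + 1283 = 174 + 1283 = 1457$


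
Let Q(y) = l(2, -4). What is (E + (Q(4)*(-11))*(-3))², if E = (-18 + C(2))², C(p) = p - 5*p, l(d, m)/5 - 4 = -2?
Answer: 1012036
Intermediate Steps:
l(d, m) = 10 (l(d, m) = 20 + 5*(-2) = 20 - 10 = 10)
Q(y) = 10
C(p) = -4*p
E = 676 (E = (-18 - 4*2)² = (-18 - 8)² = (-26)² = 676)
(E + (Q(4)*(-11))*(-3))² = (676 + (10*(-11))*(-3))² = (676 - 110*(-3))² = (676 + 330)² = 1006² = 1012036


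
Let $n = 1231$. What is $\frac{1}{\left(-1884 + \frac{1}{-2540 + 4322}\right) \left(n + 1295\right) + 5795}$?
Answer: $- \frac{297}{1411696712} \approx -2.1039 \cdot 10^{-7}$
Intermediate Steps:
$\frac{1}{\left(-1884 + \frac{1}{-2540 + 4322}\right) \left(n + 1295\right) + 5795} = \frac{1}{\left(-1884 + \frac{1}{-2540 + 4322}\right) \left(1231 + 1295\right) + 5795} = \frac{1}{\left(-1884 + \frac{1}{1782}\right) 2526 + 5795} = \frac{1}{\left(- \frac{3357287}{1782}\right) 2526 + 5795} = \frac{1}{- \frac{1413417827}{297} + 5795} = \frac{1}{- \frac{1411696712}{297}} = - \frac{297}{1411696712}$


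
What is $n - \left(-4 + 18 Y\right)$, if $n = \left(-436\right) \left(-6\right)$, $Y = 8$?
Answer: $2476$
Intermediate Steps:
$n = 2616$
$n - \left(-4 + 18 Y\right) = 2616 + \left(\left(-18\right) 8 + 4\right) = 2616 + \left(-144 + 4\right) = 2616 - 140 = 2476$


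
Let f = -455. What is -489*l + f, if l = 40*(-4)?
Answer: 77785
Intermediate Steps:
l = -160
-489*l + f = -489*(-160) - 455 = 78240 - 455 = 77785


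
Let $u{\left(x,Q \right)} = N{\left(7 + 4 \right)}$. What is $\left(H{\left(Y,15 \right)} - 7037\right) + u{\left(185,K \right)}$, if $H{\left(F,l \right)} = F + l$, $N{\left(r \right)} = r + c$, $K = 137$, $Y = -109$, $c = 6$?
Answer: $-7114$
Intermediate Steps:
$N{\left(r \right)} = 6 + r$ ($N{\left(r \right)} = r + 6 = 6 + r$)
$u{\left(x,Q \right)} = 17$ ($u{\left(x,Q \right)} = 6 + \left(7 + 4\right) = 6 + 11 = 17$)
$\left(H{\left(Y,15 \right)} - 7037\right) + u{\left(185,K \right)} = \left(\left(-109 + 15\right) - 7037\right) + 17 = \left(-94 - 7037\right) + 17 = -7131 + 17 = -7114$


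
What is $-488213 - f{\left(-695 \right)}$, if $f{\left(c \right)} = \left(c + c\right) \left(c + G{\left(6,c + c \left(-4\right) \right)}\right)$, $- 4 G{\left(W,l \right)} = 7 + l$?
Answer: $-2181233$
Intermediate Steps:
$G{\left(W,l \right)} = - \frac{7}{4} - \frac{l}{4}$ ($G{\left(W,l \right)} = - \frac{7 + l}{4} = - \frac{7}{4} - \frac{l}{4}$)
$f{\left(c \right)} = 2 c \left(- \frac{7}{4} + \frac{7 c}{4}\right)$ ($f{\left(c \right)} = \left(c + c\right) \left(c - \left(\frac{7}{4} + \frac{c + c \left(-4\right)}{4}\right)\right) = 2 c \left(c - \left(\frac{7}{4} + \frac{c - 4 c}{4}\right)\right) = 2 c \left(c - \left(\frac{7}{4} + \frac{\left(-3\right) c}{4}\right)\right) = 2 c \left(c + \left(- \frac{7}{4} + \frac{3 c}{4}\right)\right) = 2 c \left(- \frac{7}{4} + \frac{7 c}{4}\right)$)
$-488213 - f{\left(-695 \right)} = -488213 - \frac{7}{2} \left(-695\right) \left(-1 - 695\right) = -488213 - \frac{7}{2} \left(-695\right) \left(-696\right) = -488213 - 1693020 = -2181233$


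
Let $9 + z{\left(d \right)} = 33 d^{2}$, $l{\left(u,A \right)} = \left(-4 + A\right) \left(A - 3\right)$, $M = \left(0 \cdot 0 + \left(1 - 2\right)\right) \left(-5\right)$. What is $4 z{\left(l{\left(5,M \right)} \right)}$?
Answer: $492$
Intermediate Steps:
$M = 5$ ($M = \left(0 + \left(1 - 2\right)\right) \left(-5\right) = \left(0 - 1\right) \left(-5\right) = \left(-1\right) \left(-5\right) = 5$)
$l{\left(u,A \right)} = \left(-4 + A\right) \left(-3 + A\right)$
$z{\left(d \right)} = -9 + 33 d^{2}$
$4 z{\left(l{\left(5,M \right)} \right)} = 4 \left(-9 + 33 \left(12 + 5^{2} - 35\right)^{2}\right) = 4 \left(-9 + 33 \left(12 + 25 - 35\right)^{2}\right) = 4 \left(-9 + 33 \cdot 2^{2}\right) = 4 \left(-9 + 33 \cdot 4\right) = 4 \left(-9 + 132\right) = 4 \cdot 123 = 492$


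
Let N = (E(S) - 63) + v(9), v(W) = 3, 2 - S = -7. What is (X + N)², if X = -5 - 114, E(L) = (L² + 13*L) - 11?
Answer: 64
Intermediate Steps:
S = 9 (S = 2 - 1*(-7) = 2 + 7 = 9)
E(L) = -11 + L² + 13*L
N = 127 (N = ((-11 + 9² + 13*9) - 63) + 3 = ((-11 + 81 + 117) - 63) + 3 = (187 - 63) + 3 = 124 + 3 = 127)
X = -119
(X + N)² = (-119 + 127)² = 8² = 64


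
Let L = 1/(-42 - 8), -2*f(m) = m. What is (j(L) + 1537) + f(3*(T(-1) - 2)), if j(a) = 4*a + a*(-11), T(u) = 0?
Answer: 77007/50 ≈ 1540.1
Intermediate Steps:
f(m) = -m/2
L = -1/50 (L = 1/(-50) = -1/50 ≈ -0.020000)
j(a) = -7*a (j(a) = 4*a - 11*a = -7*a)
(j(L) + 1537) + f(3*(T(-1) - 2)) = (-7*(-1/50) + 1537) - 3*(0 - 2)/2 = (7/50 + 1537) - 3*(-2)/2 = 76857/50 - ½*(-6) = 76857/50 + 3 = 77007/50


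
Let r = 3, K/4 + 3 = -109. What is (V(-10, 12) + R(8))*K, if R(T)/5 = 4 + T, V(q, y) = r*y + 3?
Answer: -44352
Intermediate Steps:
K = -448 (K = -12 + 4*(-109) = -12 - 436 = -448)
V(q, y) = 3 + 3*y (V(q, y) = 3*y + 3 = 3 + 3*y)
R(T) = 20 + 5*T (R(T) = 5*(4 + T) = 20 + 5*T)
(V(-10, 12) + R(8))*K = ((3 + 3*12) + (20 + 5*8))*(-448) = ((3 + 36) + (20 + 40))*(-448) = (39 + 60)*(-448) = 99*(-448) = -44352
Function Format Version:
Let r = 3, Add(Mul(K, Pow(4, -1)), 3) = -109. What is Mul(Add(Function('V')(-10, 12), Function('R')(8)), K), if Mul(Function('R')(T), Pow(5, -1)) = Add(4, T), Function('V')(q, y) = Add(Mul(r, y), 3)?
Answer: -44352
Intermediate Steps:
K = -448 (K = Add(-12, Mul(4, -109)) = Add(-12, -436) = -448)
Function('V')(q, y) = Add(3, Mul(3, y)) (Function('V')(q, y) = Add(Mul(3, y), 3) = Add(3, Mul(3, y)))
Function('R')(T) = Add(20, Mul(5, T)) (Function('R')(T) = Mul(5, Add(4, T)) = Add(20, Mul(5, T)))
Mul(Add(Function('V')(-10, 12), Function('R')(8)), K) = Mul(Add(Add(3, Mul(3, 12)), Add(20, Mul(5, 8))), -448) = Mul(Add(Add(3, 36), Add(20, 40)), -448) = Mul(Add(39, 60), -448) = Mul(99, -448) = -44352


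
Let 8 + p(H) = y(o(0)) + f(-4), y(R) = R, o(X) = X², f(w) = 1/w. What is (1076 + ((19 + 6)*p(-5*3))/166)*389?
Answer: 277605571/664 ≈ 4.1808e+5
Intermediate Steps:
p(H) = -33/4 (p(H) = -8 + (0² + 1/(-4)) = -8 + (0 - ¼) = -8 - ¼ = -33/4)
(1076 + ((19 + 6)*p(-5*3))/166)*389 = (1076 + ((19 + 6)*(-33/4))/166)*389 = (1076 + (25*(-33/4))*(1/166))*389 = (1076 - 825/4*1/166)*389 = (1076 - 825/664)*389 = (713639/664)*389 = 277605571/664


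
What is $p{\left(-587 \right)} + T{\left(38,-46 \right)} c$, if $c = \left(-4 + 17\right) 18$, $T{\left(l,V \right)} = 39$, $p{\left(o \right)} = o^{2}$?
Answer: $353695$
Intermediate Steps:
$c = 234$ ($c = 13 \cdot 18 = 234$)
$p{\left(-587 \right)} + T{\left(38,-46 \right)} c = \left(-587\right)^{2} + 39 \cdot 234 = 344569 + 9126 = 353695$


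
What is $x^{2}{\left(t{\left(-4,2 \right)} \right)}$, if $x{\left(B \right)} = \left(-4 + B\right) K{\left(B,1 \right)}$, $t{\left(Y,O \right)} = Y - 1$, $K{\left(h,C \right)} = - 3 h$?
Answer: $18225$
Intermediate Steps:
$t{\left(Y,O \right)} = -1 + Y$
$x{\left(B \right)} = - 3 B \left(-4 + B\right)$ ($x{\left(B \right)} = \left(-4 + B\right) \left(- 3 B\right) = - 3 B \left(-4 + B\right)$)
$x^{2}{\left(t{\left(-4,2 \right)} \right)} = \left(3 \left(-1 - 4\right) \left(4 - \left(-1 - 4\right)\right)\right)^{2} = \left(3 \left(-5\right) \left(4 - -5\right)\right)^{2} = \left(3 \left(-5\right) \left(4 + 5\right)\right)^{2} = \left(3 \left(-5\right) 9\right)^{2} = \left(-135\right)^{2} = 18225$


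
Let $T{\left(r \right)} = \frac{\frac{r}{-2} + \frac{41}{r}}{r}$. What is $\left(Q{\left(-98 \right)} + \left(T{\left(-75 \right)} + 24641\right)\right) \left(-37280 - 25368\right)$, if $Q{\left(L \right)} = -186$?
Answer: $- \frac{8617646096068}{5625} \approx -1.532 \cdot 10^{9}$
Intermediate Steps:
$T{\left(r \right)} = \frac{\frac{41}{r} - \frac{r}{2}}{r}$ ($T{\left(r \right)} = \frac{r \left(- \frac{1}{2}\right) + \frac{41}{r}}{r} = \frac{- \frac{r}{2} + \frac{41}{r}}{r} = \frac{\frac{41}{r} - \frac{r}{2}}{r}$)
$\left(Q{\left(-98 \right)} + \left(T{\left(-75 \right)} + 24641\right)\right) \left(-37280 - 25368\right) = \left(-186 + \left(\left(- \frac{1}{2} + \frac{41}{5625}\right) + 24641\right)\right) \left(-37280 - 25368\right) = \left(-186 + \left(\left(- \frac{1}{2} + 41 \cdot \frac{1}{5625}\right) + 24641\right)\right) \left(-62648\right) = \left(-186 + \left(\left(- \frac{1}{2} + \frac{41}{5625}\right) + 24641\right)\right) \left(-62648\right) = \left(-186 + \left(- \frac{5543}{11250} + 24641\right)\right) \left(-62648\right) = \left(-186 + \frac{277205707}{11250}\right) \left(-62648\right) = \frac{275113207}{11250} \left(-62648\right) = - \frac{8617646096068}{5625}$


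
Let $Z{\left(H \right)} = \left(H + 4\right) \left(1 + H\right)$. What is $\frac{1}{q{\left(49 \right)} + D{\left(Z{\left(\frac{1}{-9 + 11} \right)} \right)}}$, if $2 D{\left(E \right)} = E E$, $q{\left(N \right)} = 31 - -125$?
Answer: $\frac{32}{5721} \approx 0.0055934$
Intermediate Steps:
$q{\left(N \right)} = 156$ ($q{\left(N \right)} = 31 + 125 = 156$)
$Z{\left(H \right)} = \left(1 + H\right) \left(4 + H\right)$ ($Z{\left(H \right)} = \left(4 + H\right) \left(1 + H\right) = \left(1 + H\right) \left(4 + H\right)$)
$D{\left(E \right)} = \frac{E^{2}}{2}$ ($D{\left(E \right)} = \frac{E E}{2} = \frac{E^{2}}{2}$)
$\frac{1}{q{\left(49 \right)} + D{\left(Z{\left(\frac{1}{-9 + 11} \right)} \right)}} = \frac{1}{156 + \frac{\left(4 + \left(\frac{1}{-9 + 11}\right)^{2} + \frac{5}{-9 + 11}\right)^{2}}{2}} = \frac{1}{156 + \frac{\left(4 + \left(\frac{1}{2}\right)^{2} + \frac{5}{2}\right)^{2}}{2}} = \frac{1}{156 + \frac{\left(4 + \left(\frac{1}{2}\right)^{2} + 5 \cdot \frac{1}{2}\right)^{2}}{2}} = \frac{1}{156 + \frac{\left(4 + \frac{1}{4} + \frac{5}{2}\right)^{2}}{2}} = \frac{1}{156 + \frac{\left(\frac{27}{4}\right)^{2}}{2}} = \frac{1}{156 + \frac{1}{2} \cdot \frac{729}{16}} = \frac{1}{156 + \frac{729}{32}} = \frac{1}{\frac{5721}{32}} = \frac{32}{5721}$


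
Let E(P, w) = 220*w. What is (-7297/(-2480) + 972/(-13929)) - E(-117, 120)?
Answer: -303953419549/11514640 ≈ -26397.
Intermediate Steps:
(-7297/(-2480) + 972/(-13929)) - E(-117, 120) = (-7297/(-2480) + 972/(-13929)) - 220*120 = (-7297*(-1/2480) + 972*(-1/13929)) - 1*26400 = (7297/2480 - 324/4643) - 26400 = 33076451/11514640 - 26400 = -303953419549/11514640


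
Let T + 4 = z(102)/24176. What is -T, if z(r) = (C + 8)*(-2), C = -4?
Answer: 12089/3022 ≈ 4.0003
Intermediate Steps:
z(r) = -8 (z(r) = (-4 + 8)*(-2) = 4*(-2) = -8)
T = -12089/3022 (T = -4 - 8/24176 = -4 - 8*1/24176 = -4 - 1/3022 = -12089/3022 ≈ -4.0003)
-T = -1*(-12089/3022) = 12089/3022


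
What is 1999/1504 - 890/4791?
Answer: 8238649/7205664 ≈ 1.1434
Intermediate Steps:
1999/1504 - 890/4791 = 8238649/7205664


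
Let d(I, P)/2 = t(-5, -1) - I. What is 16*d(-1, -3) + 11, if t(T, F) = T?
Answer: -117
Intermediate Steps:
d(I, P) = -10 - 2*I (d(I, P) = 2*(-5 - I) = -10 - 2*I)
16*d(-1, -3) + 11 = 16*(-10 - 2*(-1)) + 11 = 16*(-10 + 2) + 11 = 16*(-8) + 11 = -128 + 11 = -117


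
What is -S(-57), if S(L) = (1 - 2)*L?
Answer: -57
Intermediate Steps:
S(L) = -L
-S(-57) = -(-1)*(-57) = -1*57 = -57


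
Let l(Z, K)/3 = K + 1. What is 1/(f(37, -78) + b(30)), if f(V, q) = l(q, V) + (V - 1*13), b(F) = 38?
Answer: 1/176 ≈ 0.0056818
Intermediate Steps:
l(Z, K) = 3 + 3*K (l(Z, K) = 3*(K + 1) = 3*(1 + K) = 3 + 3*K)
f(V, q) = -10 + 4*V (f(V, q) = (3 + 3*V) + (V - 1*13) = (3 + 3*V) + (V - 13) = (3 + 3*V) + (-13 + V) = -10 + 4*V)
1/(f(37, -78) + b(30)) = 1/((-10 + 4*37) + 38) = 1/((-10 + 148) + 38) = 1/(138 + 38) = 1/176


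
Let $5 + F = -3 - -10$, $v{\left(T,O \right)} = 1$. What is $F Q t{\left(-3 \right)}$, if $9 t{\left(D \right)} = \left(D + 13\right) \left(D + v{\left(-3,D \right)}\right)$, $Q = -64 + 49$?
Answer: $\frac{200}{3} \approx 66.667$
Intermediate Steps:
$F = 2$ ($F = -5 - -7 = -5 + \left(-3 + 10\right) = -5 + 7 = 2$)
$Q = -15$
$t{\left(D \right)} = \frac{\left(1 + D\right) \left(13 + D\right)}{9}$ ($t{\left(D \right)} = \frac{\left(D + 13\right) \left(D + 1\right)}{9} = \frac{\left(13 + D\right) \left(1 + D\right)}{9} = \frac{\left(1 + D\right) \left(13 + D\right)}{9}$)
$F Q t{\left(-3 \right)} = 2 \left(-15\right) \left(\frac{13}{9} + \frac{\left(-3\right)^{2}}{9} + \frac{14}{9} \left(-3\right)\right) = - 30 \left(\frac{13}{9} + \frac{1}{9} \cdot 9 - \frac{14}{3}\right) = - 30 \left(\frac{13}{9} + 1 - \frac{14}{3}\right) = \left(-30\right) \left(- \frac{20}{9}\right) = \frac{200}{3}$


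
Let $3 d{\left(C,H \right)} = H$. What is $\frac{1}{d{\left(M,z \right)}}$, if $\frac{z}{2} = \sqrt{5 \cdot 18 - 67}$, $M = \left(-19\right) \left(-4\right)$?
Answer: $\frac{3 \sqrt{23}}{46} \approx 0.31277$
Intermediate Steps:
$M = 76$
$z = 2 \sqrt{23}$ ($z = 2 \sqrt{5 \cdot 18 - 67} = 2 \sqrt{90 - 67} = 2 \sqrt{23} \approx 9.5917$)
$d{\left(C,H \right)} = \frac{H}{3}$
$\frac{1}{d{\left(M,z \right)}} = \frac{1}{\frac{1}{3} \cdot 2 \sqrt{23}} = \frac{1}{\frac{2}{3} \sqrt{23}} = \frac{3 \sqrt{23}}{46}$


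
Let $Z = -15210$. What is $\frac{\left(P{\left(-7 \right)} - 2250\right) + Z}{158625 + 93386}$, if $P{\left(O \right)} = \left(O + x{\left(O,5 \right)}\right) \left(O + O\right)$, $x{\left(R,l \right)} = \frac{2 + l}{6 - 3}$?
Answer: $- \frac{52184}{756033} \approx -0.069023$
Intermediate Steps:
$x{\left(R,l \right)} = \frac{2}{3} + \frac{l}{3}$ ($x{\left(R,l \right)} = \frac{2 + l}{3} = \left(2 + l\right) \frac{1}{3} = \frac{2}{3} + \frac{l}{3}$)
$P{\left(O \right)} = 2 O \left(\frac{7}{3} + O\right)$ ($P{\left(O \right)} = \left(O + \left(\frac{2}{3} + \frac{1}{3} \cdot 5\right)\right) \left(O + O\right) = \left(O + \left(\frac{2}{3} + \frac{5}{3}\right)\right) 2 O = \left(O + \frac{7}{3}\right) 2 O = \left(\frac{7}{3} + O\right) 2 O = 2 O \left(\frac{7}{3} + O\right)$)
$\frac{\left(P{\left(-7 \right)} - 2250\right) + Z}{158625 + 93386} = \frac{\left(\frac{2}{3} \left(-7\right) \left(7 + 3 \left(-7\right)\right) - 2250\right) - 15210}{158625 + 93386} = \frac{\left(\frac{2}{3} \left(-7\right) \left(7 - 21\right) - 2250\right) - 15210}{252011} = \left(\left(\frac{2}{3} \left(-7\right) \left(-14\right) - 2250\right) - 15210\right) \frac{1}{252011} = \left(\left(\frac{196}{3} - 2250\right) - 15210\right) \frac{1}{252011} = \left(- \frac{6554}{3} - 15210\right) \frac{1}{252011} = \left(- \frac{52184}{3}\right) \frac{1}{252011} = - \frac{52184}{756033}$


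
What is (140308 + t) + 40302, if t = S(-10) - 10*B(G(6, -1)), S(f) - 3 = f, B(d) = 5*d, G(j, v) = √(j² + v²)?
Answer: 180603 - 50*√37 ≈ 1.8030e+5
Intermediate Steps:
S(f) = 3 + f
t = -7 - 50*√37 (t = (3 - 10) - 50*√(6² + (-1)²) = -7 - 50*√(36 + 1) = -7 - 50*√37 ≈ -311.14)
(140308 + t) + 40302 = (140308 + (-7 - 50*√37)) + 40302 = (140301 - 50*√37) + 40302 = 180603 - 50*√37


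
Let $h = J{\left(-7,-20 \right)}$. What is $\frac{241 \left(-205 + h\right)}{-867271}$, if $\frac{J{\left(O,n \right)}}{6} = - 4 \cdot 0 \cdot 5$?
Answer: $\frac{49405}{867271} \approx 0.056966$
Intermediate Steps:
$J{\left(O,n \right)} = 0$ ($J{\left(O,n \right)} = 6 \left(- 4 \cdot 0 \cdot 5\right) = 6 \left(\left(-4\right) 0\right) = 6 \cdot 0 = 0$)
$h = 0$
$\frac{241 \left(-205 + h\right)}{-867271} = \frac{241 \left(-205 + 0\right)}{-867271} = 241 \left(-205\right) \left(- \frac{1}{867271}\right) = \left(-49405\right) \left(- \frac{1}{867271}\right) = \frac{49405}{867271}$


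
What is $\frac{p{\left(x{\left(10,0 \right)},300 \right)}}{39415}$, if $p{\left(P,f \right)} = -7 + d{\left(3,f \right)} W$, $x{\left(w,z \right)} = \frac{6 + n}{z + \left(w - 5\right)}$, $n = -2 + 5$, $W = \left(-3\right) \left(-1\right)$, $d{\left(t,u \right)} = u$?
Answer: $\frac{893}{39415} \approx 0.022656$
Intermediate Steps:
$W = 3$
$n = 3$
$x{\left(w,z \right)} = \frac{9}{-5 + w + z}$ ($x{\left(w,z \right)} = \frac{6 + 3}{z + \left(w - 5\right)} = \frac{9}{z + \left(w - 5\right)} = \frac{9}{z + \left(-5 + w\right)} = \frac{9}{-5 + w + z}$)
$p{\left(P,f \right)} = -7 + 3 f$ ($p{\left(P,f \right)} = -7 + f 3 = -7 + 3 f$)
$\frac{p{\left(x{\left(10,0 \right)},300 \right)}}{39415} = \frac{-7 + 3 \cdot 300}{39415} = \left(-7 + 900\right) \frac{1}{39415} = 893 \cdot \frac{1}{39415} = \frac{893}{39415}$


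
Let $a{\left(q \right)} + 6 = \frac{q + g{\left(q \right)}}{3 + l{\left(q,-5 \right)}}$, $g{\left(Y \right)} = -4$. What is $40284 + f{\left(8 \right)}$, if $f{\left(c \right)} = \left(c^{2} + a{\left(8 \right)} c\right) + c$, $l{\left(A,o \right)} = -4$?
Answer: $40276$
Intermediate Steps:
$a{\left(q \right)} = -2 - q$ ($a{\left(q \right)} = -6 + \frac{q - 4}{3 - 4} = -6 + \frac{-4 + q}{-1} = -6 + \left(-4 + q\right) \left(-1\right) = -6 - \left(-4 + q\right) = -2 - q$)
$f{\left(c \right)} = c^{2} - 9 c$ ($f{\left(c \right)} = \left(c^{2} + \left(-2 - 8\right) c\right) + c = \left(c^{2} - 10 c\right) + c = c^{2} - 9 c$)
$40284 + f{\left(8 \right)} = 40284 + 8 \left(-9 + 8\right) = 40284 + 8 \left(-1\right) = 40284 - 8 = 40276$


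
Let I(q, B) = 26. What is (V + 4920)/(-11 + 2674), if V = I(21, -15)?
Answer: 4946/2663 ≈ 1.8573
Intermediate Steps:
V = 26
(V + 4920)/(-11 + 2674) = (26 + 4920)/(-11 + 2674) = 4946/2663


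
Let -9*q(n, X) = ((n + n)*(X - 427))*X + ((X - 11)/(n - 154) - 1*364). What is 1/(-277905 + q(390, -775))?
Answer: -1062/86034953765 ≈ -1.2344e-8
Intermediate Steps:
q(n, X) = 364/9 - (-11 + X)/(9*(-154 + n)) - 2*X*n*(-427 + X)/9 (q(n, X) = -(((n + n)*(X - 427))*X + ((X - 11)/(n - 154) - 1*364))/9 = -(((2*n)*(-427 + X))*X + ((-11 + X)/(-154 + n) - 364))/9 = -((2*n*(-427 + X))*X + ((-11 + X)/(-154 + n) - 364))/9 = -(2*X*n*(-427 + X) + (-364 + (-11 + X)/(-154 + n)))/9 = -(-364 + (-11 + X)/(-154 + n) + 2*X*n*(-427 + X))/9 = 364/9 - (-11 + X)/(9*(-154 + n)) - 2*X*n*(-427 + X)/9)
1/(-277905 + q(390, -775)) = 1/(-277905 + (-56045 - 1*(-775) + 364*390 - 131516*(-775)*390 - 2*(-775)**2*390**2 + 308*390*(-775)**2 + 854*(-775)*390**2)/(9*(-154 + 390))) = 1/(-277905 + (1/9)*(-56045 + 775 + 141960 + 39750711000 - 2*600625*152100 + 308*390*600625 + 854*(-775)*152100)/236) = 1/(-277905 + (1/9)*(1/236)*(-56045 + 775 + 141960 + 39750711000 - 182710125000 + 72147075000 - 100667385000)) = 1/(-277905 + (1/9)*(1/236)*(-171479637310)) = 1/(-277905 - 85739818655/1062) = 1/(-86034953765/1062) = -1062/86034953765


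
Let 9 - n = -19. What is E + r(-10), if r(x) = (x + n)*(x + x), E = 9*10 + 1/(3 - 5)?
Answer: -541/2 ≈ -270.50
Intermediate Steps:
n = 28 (n = 9 - 1*(-19) = 9 + 19 = 28)
E = 179/2 (E = 90 + 1/(-2) = 90 - 1/2 = 179/2 ≈ 89.500)
r(x) = 2*x*(28 + x) (r(x) = (x + 28)*(x + x) = (28 + x)*(2*x) = 2*x*(28 + x))
E + r(-10) = 179/2 + 2*(-10)*(28 - 10) = 179/2 + 2*(-10)*18 = 179/2 - 360 = -541/2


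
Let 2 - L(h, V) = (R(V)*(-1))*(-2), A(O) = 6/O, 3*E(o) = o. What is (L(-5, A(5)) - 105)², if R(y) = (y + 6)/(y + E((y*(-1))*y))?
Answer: 15129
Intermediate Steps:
E(o) = o/3
R(y) = (6 + y)/(y - y²/3) (R(y) = (y + 6)/(y + ((y*(-1))*y)/3) = (6 + y)/(y + ((-y)*y)/3) = (6 + y)/(y + (-y²)/3) = (6 + y)/(y - y²/3))
L(h, V) = 2 - 6*(6 + V)/(V*(3 - V)) (L(h, V) = 2 - (3*(6 + V)/(V*(3 - V)))*(-1)*(-2) = 2 - (-3*(6 + V)/(V*(3 - V)))*(-2) = 2 - 6*(6 + V)/(V*(3 - V)))
(L(-5, A(5)) - 105)² = (2*(18 + (6/5)²)/(((6/5))*(-3 + 6/5)) - 105)² = (2*(18 + (6*(⅕))²)/(((6*(⅕)))*(-3 + 6*(⅕))) - 105)² = (2*(18 + (6/5)²)/((6/5)*(-3 + 6/5)) - 105)² = (2*(⅚)*(18 + 36/25)/(-9/5) - 105)² = (2*(⅚)*(-5/9)*(486/25) - 105)² = (-18 - 105)² = (-123)² = 15129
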